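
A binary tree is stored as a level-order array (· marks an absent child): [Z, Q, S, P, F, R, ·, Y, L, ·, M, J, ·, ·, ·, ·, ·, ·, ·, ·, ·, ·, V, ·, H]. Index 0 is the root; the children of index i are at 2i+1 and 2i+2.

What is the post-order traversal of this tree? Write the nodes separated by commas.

Y, L, P, V, M, F, Q, H, J, R, S, Z

Post-order visits the left subtree, then the right subtree, then the node.
At Z: go left to Q.
  At Q: go left to P.
    At P: go left to Y.
      Y is a leaf — visit Y.
    At P: go right to L.
      L is a leaf — visit L.
    Visit P.
  At Q: go right to F.
    At F: no left child.
    At F: go right to M.
      At M: no left child.
      At M: go right to V.
        V is a leaf — visit V.
      Visit M.
    Visit F.
  Visit Q.
At Z: go right to S.
  At S: go left to R.
    At R: go left to J.
      At J: no left child.
      At J: go right to H.
        H is a leaf — visit H.
      Visit J.
    At R: no right child.
    Visit R.
  At S: no right child.
  Visit S.
Visit Z.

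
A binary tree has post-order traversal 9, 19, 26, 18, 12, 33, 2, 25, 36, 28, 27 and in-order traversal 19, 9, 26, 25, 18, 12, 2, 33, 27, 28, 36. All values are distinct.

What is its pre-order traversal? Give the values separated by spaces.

The last element of post-order is the root; it splits in-order into left and right subtrees.
Root 27: left subtree has 8 nodes {19, 9, 26, 25, 18, 12, 2, 33}, right has 2 {28, 36}.
  Root 25: left subtree has 3 nodes {19, 9, 26}, right has 4 {18, 12, 2, 33}.
    Root 26: left subtree has 2 nodes {19, 9}, right has 0 { }.
      Root 19: left subtree has 0 nodes { }, right has 1 {9}.
    Root 2: left subtree has 2 nodes {18, 12}, right has 1 {33}.
      Root 12: left subtree has 1 node {18}, right has 0 { }.
  Root 28: left subtree has 0 nodes { }, right has 1 {36}.

27 25 26 19 9 2 12 18 33 28 36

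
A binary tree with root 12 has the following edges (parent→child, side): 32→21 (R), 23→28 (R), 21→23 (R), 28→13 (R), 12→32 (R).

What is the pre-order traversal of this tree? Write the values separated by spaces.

Pre-order visits the node, then its left subtree, then its right subtree.
Visit 12.
At 12: no left child.
At 12: go right to 32.
  Visit 32.
  At 32: no left child.
  At 32: go right to 21.
    Visit 21.
    At 21: no left child.
    At 21: go right to 23.
      Visit 23.
      At 23: no left child.
      At 23: go right to 28.
        Visit 28.
        At 28: no left child.
        At 28: go right to 13.
          13 is a leaf — visit 13.

12 32 21 23 28 13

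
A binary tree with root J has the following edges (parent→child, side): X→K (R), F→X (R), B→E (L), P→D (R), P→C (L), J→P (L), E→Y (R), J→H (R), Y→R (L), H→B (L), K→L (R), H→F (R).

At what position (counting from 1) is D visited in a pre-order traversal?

Pre-order visits the node, then its left subtree, then its right subtree.
Visit J.
At J: go left to P.
  Visit P.
  At P: go left to C.
    C is a leaf — visit C.
  At P: go right to D.
    D is a leaf — visit D.
At J: go right to H.
  Visit H.
  At H: go left to B.
    Visit B.
    At B: go left to E.
      Visit E.
      At E: no left child.
      At E: go right to Y.
        Visit Y.
        At Y: go left to R.
          R is a leaf — visit R.
        At Y: no right child.
    At B: no right child.
  At H: go right to F.
    Visit F.
    At F: no left child.
    At F: go right to X.
      Visit X.
      At X: no left child.
      At X: go right to K.
        Visit K.
        At K: no left child.
        At K: go right to L.
          L is a leaf — visit L.
Full pre-order sequence: J, P, C, D, H, B, E, Y, R, F, X, K, L.

4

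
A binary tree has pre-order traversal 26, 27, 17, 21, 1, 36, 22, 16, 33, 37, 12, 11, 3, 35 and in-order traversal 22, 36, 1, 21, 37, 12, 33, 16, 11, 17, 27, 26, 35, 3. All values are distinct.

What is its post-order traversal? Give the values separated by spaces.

22 36 1 12 37 33 11 16 21 17 27 35 3 26

The first element of pre-order is the root; it splits in-order into left and right subtrees.
Root 26: left subtree has 11 nodes {22, 36, 1, 21, 37, 12, 33, 16, 11, 17, 27}, right has 2 {35, 3}.
  Root 27: left subtree has 10 nodes {22, 36, 1, 21, 37, 12, 33, 16, 11, 17}, right has 0 { }.
    Root 17: left subtree has 9 nodes {22, 36, 1, 21, 37, 12, 33, 16, 11}, right has 0 { }.
      Root 21: left subtree has 3 nodes {22, 36, 1}, right has 5 {37, 12, 33, 16, 11}.
        Root 1: left subtree has 2 nodes {22, 36}, right has 0 { }.
          Root 36: left subtree has 1 node {22}, right has 0 { }.
        Root 16: left subtree has 3 nodes {37, 12, 33}, right has 1 {11}.
          Root 33: left subtree has 2 nodes {37, 12}, right has 0 { }.
            Root 37: left subtree has 0 nodes { }, right has 1 {12}.
  Root 3: left subtree has 1 node {35}, right has 0 { }.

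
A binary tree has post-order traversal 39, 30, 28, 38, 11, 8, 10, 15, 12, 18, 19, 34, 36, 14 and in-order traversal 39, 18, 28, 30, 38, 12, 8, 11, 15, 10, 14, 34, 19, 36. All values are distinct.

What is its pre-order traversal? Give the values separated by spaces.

The last element of post-order is the root; it splits in-order into left and right subtrees.
Root 14: left subtree has 10 nodes {39, 18, 28, 30, 38, 12, 8, 11, 15, 10}, right has 3 {34, 19, 36}.
  Root 18: left subtree has 1 node {39}, right has 8 {28, 30, 38, 12, 8, 11, 15, 10}.
    Root 12: left subtree has 3 nodes {28, 30, 38}, right has 4 {8, 11, 15, 10}.
      Root 38: left subtree has 2 nodes {28, 30}, right has 0 { }.
        Root 28: left subtree has 0 nodes { }, right has 1 {30}.
      Root 15: left subtree has 2 nodes {8, 11}, right has 1 {10}.
        Root 8: left subtree has 0 nodes { }, right has 1 {11}.
  Root 36: left subtree has 2 nodes {34, 19}, right has 0 { }.
    Root 34: left subtree has 0 nodes { }, right has 1 {19}.

14 18 39 12 38 28 30 15 8 11 10 36 34 19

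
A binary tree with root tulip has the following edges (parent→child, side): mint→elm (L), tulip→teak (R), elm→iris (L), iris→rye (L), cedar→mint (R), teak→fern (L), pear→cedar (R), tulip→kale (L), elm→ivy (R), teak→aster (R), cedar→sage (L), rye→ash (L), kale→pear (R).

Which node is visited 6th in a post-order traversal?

Post-order visits the left subtree, then the right subtree, then the node.
At tulip: go left to kale.
  At kale: no left child.
  At kale: go right to pear.
    At pear: no left child.
    At pear: go right to cedar.
      At cedar: go left to sage.
        sage is a leaf — visit sage.
      At cedar: go right to mint.
        At mint: go left to elm.
          At elm: go left to iris.
            At iris: go left to rye.
              At rye: go left to ash.
                ash is a leaf — visit ash.
              At rye: no right child.
              Visit rye.
            At iris: no right child.
            Visit iris.
          At elm: go right to ivy.
            ivy is a leaf — visit ivy.
          Visit elm.
        At mint: no right child.
        Visit mint.
      Visit cedar.
    Visit pear.
  Visit kale.
At tulip: go right to teak.
  At teak: go left to fern.
    fern is a leaf — visit fern.
  At teak: go right to aster.
    aster is a leaf — visit aster.
  Visit teak.
Visit tulip.
Full post-order sequence: sage, ash, rye, iris, ivy, elm, mint, cedar, pear, kale, fern, aster, teak, tulip.

elm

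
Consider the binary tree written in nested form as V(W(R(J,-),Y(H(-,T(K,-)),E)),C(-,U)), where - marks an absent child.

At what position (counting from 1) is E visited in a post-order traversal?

6

Post-order visits the left subtree, then the right subtree, then the node.
At V: go left to W.
  At W: go left to R.
    At R: go left to J.
      J is a leaf — visit J.
    At R: no right child.
    Visit R.
  At W: go right to Y.
    At Y: go left to H.
      At H: no left child.
      At H: go right to T.
        At T: go left to K.
          K is a leaf — visit K.
        At T: no right child.
        Visit T.
      Visit H.
    At Y: go right to E.
      E is a leaf — visit E.
    Visit Y.
  Visit W.
At V: go right to C.
  At C: no left child.
  At C: go right to U.
    U is a leaf — visit U.
  Visit C.
Visit V.
Full post-order sequence: J, R, K, T, H, E, Y, W, U, C, V.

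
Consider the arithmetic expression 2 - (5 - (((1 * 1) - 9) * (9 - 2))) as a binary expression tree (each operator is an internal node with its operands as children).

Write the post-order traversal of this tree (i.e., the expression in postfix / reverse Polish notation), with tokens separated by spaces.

Post-order on an expression tree gives postfix notation: for each operator, emit left operand, right operand, then the operator.

2 5 1 1 * 9 - 9 2 - * - -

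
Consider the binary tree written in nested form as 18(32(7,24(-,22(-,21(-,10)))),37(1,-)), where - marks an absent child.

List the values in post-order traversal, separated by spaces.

7 10 21 22 24 32 1 37 18

Post-order visits the left subtree, then the right subtree, then the node.
At 18: go left to 32.
  At 32: go left to 7.
    7 is a leaf — visit 7.
  At 32: go right to 24.
    At 24: no left child.
    At 24: go right to 22.
      At 22: no left child.
      At 22: go right to 21.
        At 21: no left child.
        At 21: go right to 10.
          10 is a leaf — visit 10.
        Visit 21.
      Visit 22.
    Visit 24.
  Visit 32.
At 18: go right to 37.
  At 37: go left to 1.
    1 is a leaf — visit 1.
  At 37: no right child.
  Visit 37.
Visit 18.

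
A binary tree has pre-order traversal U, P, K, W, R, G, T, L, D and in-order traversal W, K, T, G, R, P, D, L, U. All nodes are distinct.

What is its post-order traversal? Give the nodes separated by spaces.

The first element of pre-order is the root; it splits in-order into left and right subtrees.
Root U: left subtree has 8 nodes {W, K, T, G, R, P, D, L}, right has 0 { }.
  Root P: left subtree has 5 nodes {W, K, T, G, R}, right has 2 {D, L}.
    Root K: left subtree has 1 node {W}, right has 3 {T, G, R}.
      Root R: left subtree has 2 nodes {T, G}, right has 0 { }.
        Root G: left subtree has 1 node {T}, right has 0 { }.
    Root L: left subtree has 1 node {D}, right has 0 { }.

W T G R K D L P U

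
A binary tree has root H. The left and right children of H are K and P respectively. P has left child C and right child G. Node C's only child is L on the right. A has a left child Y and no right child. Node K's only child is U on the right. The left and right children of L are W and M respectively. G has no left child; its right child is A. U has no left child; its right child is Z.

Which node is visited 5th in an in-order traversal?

C

In-order visits the left subtree, then the node, then the right subtree.
At H: go left to K.
  At K: no left child.
  Visit K.
  At K: go right to U.
    At U: no left child.
    Visit U.
    At U: go right to Z.
      Z is a leaf — visit Z.
Visit H.
At H: go right to P.
  At P: go left to C.
    At C: no left child.
    Visit C.
    At C: go right to L.
      At L: go left to W.
        W is a leaf — visit W.
      Visit L.
      At L: go right to M.
        M is a leaf — visit M.
  Visit P.
  At P: go right to G.
    At G: no left child.
    Visit G.
    At G: go right to A.
      At A: go left to Y.
        Y is a leaf — visit Y.
      Visit A.
      At A: no right child.
Full in-order sequence: K, U, Z, H, C, W, L, M, P, G, Y, A.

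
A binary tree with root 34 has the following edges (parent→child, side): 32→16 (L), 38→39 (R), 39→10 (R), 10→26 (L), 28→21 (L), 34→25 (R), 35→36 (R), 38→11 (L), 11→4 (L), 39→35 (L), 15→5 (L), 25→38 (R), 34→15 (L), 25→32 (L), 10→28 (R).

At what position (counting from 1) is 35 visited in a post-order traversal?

Post-order visits the left subtree, then the right subtree, then the node.
At 34: go left to 15.
  At 15: go left to 5.
    5 is a leaf — visit 5.
  At 15: no right child.
  Visit 15.
At 34: go right to 25.
  At 25: go left to 32.
    At 32: go left to 16.
      16 is a leaf — visit 16.
    At 32: no right child.
    Visit 32.
  At 25: go right to 38.
    At 38: go left to 11.
      At 11: go left to 4.
        4 is a leaf — visit 4.
      At 11: no right child.
      Visit 11.
    At 38: go right to 39.
      At 39: go left to 35.
        At 35: no left child.
        At 35: go right to 36.
          36 is a leaf — visit 36.
        Visit 35.
      At 39: go right to 10.
        At 10: go left to 26.
          26 is a leaf — visit 26.
        At 10: go right to 28.
          At 28: go left to 21.
            21 is a leaf — visit 21.
          At 28: no right child.
          Visit 28.
        Visit 10.
      Visit 39.
    Visit 38.
  Visit 25.
Visit 34.
Full post-order sequence: 5, 15, 16, 32, 4, 11, 36, 35, 26, 21, 28, 10, 39, 38, 25, 34.

8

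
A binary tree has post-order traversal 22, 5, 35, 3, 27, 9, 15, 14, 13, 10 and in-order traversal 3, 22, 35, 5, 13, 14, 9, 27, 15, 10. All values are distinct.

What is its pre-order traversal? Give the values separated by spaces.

The last element of post-order is the root; it splits in-order into left and right subtrees.
Root 10: left subtree has 9 nodes {3, 22, 35, 5, 13, 14, 9, 27, 15}, right has 0 { }.
  Root 13: left subtree has 4 nodes {3, 22, 35, 5}, right has 4 {14, 9, 27, 15}.
    Root 3: left subtree has 0 nodes { }, right has 3 {22, 35, 5}.
      Root 35: left subtree has 1 node {22}, right has 1 {5}.
    Root 14: left subtree has 0 nodes { }, right has 3 {9, 27, 15}.
      Root 15: left subtree has 2 nodes {9, 27}, right has 0 { }.
        Root 9: left subtree has 0 nodes { }, right has 1 {27}.

10 13 3 35 22 5 14 15 9 27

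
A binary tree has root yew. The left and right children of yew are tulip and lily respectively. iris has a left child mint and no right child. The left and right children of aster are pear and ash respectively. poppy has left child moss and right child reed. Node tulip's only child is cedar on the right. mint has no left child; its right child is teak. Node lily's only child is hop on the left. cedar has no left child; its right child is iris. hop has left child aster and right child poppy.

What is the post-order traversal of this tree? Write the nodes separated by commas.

teak, mint, iris, cedar, tulip, pear, ash, aster, moss, reed, poppy, hop, lily, yew

Post-order visits the left subtree, then the right subtree, then the node.
At yew: go left to tulip.
  At tulip: no left child.
  At tulip: go right to cedar.
    At cedar: no left child.
    At cedar: go right to iris.
      At iris: go left to mint.
        At mint: no left child.
        At mint: go right to teak.
          teak is a leaf — visit teak.
        Visit mint.
      At iris: no right child.
      Visit iris.
    Visit cedar.
  Visit tulip.
At yew: go right to lily.
  At lily: go left to hop.
    At hop: go left to aster.
      At aster: go left to pear.
        pear is a leaf — visit pear.
      At aster: go right to ash.
        ash is a leaf — visit ash.
      Visit aster.
    At hop: go right to poppy.
      At poppy: go left to moss.
        moss is a leaf — visit moss.
      At poppy: go right to reed.
        reed is a leaf — visit reed.
      Visit poppy.
    Visit hop.
  At lily: no right child.
  Visit lily.
Visit yew.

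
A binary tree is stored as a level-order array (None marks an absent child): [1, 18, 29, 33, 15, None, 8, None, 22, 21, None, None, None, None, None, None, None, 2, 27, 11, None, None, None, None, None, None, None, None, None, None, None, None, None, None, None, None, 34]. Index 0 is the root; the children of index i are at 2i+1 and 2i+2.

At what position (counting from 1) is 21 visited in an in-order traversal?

In-order visits the left subtree, then the node, then the right subtree.
At 1: go left to 18.
  At 18: go left to 33.
    At 33: no left child.
    Visit 33.
    At 33: go right to 22.
      At 22: go left to 2.
        At 2: no left child.
        Visit 2.
        At 2: go right to 34.
          34 is a leaf — visit 34.
      Visit 22.
      At 22: go right to 27.
        27 is a leaf — visit 27.
  Visit 18.
  At 18: go right to 15.
    At 15: go left to 21.
      At 21: go left to 11.
        11 is a leaf — visit 11.
      Visit 21.
      At 21: no right child.
    Visit 15.
    At 15: no right child.
Visit 1.
At 1: go right to 29.
  At 29: no left child.
  Visit 29.
  At 29: go right to 8.
    8 is a leaf — visit 8.
Full in-order sequence: 33, 2, 34, 22, 27, 18, 11, 21, 15, 1, 29, 8.

8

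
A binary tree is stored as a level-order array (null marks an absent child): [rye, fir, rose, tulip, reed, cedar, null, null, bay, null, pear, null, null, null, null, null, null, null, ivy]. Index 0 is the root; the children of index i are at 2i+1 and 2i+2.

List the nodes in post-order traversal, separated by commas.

ivy, bay, tulip, pear, reed, fir, cedar, rose, rye

Post-order visits the left subtree, then the right subtree, then the node.
At rye: go left to fir.
  At fir: go left to tulip.
    At tulip: no left child.
    At tulip: go right to bay.
      At bay: no left child.
      At bay: go right to ivy.
        ivy is a leaf — visit ivy.
      Visit bay.
    Visit tulip.
  At fir: go right to reed.
    At reed: no left child.
    At reed: go right to pear.
      pear is a leaf — visit pear.
    Visit reed.
  Visit fir.
At rye: go right to rose.
  At rose: go left to cedar.
    cedar is a leaf — visit cedar.
  At rose: no right child.
  Visit rose.
Visit rye.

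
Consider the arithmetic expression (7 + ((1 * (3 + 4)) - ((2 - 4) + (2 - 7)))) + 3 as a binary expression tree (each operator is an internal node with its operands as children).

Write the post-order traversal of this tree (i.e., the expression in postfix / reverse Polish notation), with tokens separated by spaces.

Post-order on an expression tree gives postfix notation: for each operator, emit left operand, right operand, then the operator.

7 1 3 4 + * 2 4 - 2 7 - + - + 3 +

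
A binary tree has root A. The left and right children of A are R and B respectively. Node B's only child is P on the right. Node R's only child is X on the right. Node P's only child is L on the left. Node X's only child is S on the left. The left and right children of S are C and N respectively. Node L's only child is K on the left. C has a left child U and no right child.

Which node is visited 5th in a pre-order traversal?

C

Pre-order visits the node, then its left subtree, then its right subtree.
Visit A.
At A: go left to R.
  Visit R.
  At R: no left child.
  At R: go right to X.
    Visit X.
    At X: go left to S.
      Visit S.
      At S: go left to C.
        Visit C.
        At C: go left to U.
          U is a leaf — visit U.
        At C: no right child.
      At S: go right to N.
        N is a leaf — visit N.
    At X: no right child.
At A: go right to B.
  Visit B.
  At B: no left child.
  At B: go right to P.
    Visit P.
    At P: go left to L.
      Visit L.
      At L: go left to K.
        K is a leaf — visit K.
      At L: no right child.
    At P: no right child.
Full pre-order sequence: A, R, X, S, C, U, N, B, P, L, K.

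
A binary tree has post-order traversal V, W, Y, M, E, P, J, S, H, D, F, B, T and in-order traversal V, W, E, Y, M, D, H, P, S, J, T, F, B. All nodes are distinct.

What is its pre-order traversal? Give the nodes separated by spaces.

The last element of post-order is the root; it splits in-order into left and right subtrees.
Root T: left subtree has 10 nodes {V, W, E, Y, M, D, H, P, S, J}, right has 2 {F, B}.
  Root D: left subtree has 5 nodes {V, W, E, Y, M}, right has 4 {H, P, S, J}.
    Root E: left subtree has 2 nodes {V, W}, right has 2 {Y, M}.
      Root W: left subtree has 1 node {V}, right has 0 { }.
      Root M: left subtree has 1 node {Y}, right has 0 { }.
    Root H: left subtree has 0 nodes { }, right has 3 {P, S, J}.
      Root S: left subtree has 1 node {P}, right has 1 {J}.
  Root B: left subtree has 1 node {F}, right has 0 { }.

T D E W V M Y H S P J B F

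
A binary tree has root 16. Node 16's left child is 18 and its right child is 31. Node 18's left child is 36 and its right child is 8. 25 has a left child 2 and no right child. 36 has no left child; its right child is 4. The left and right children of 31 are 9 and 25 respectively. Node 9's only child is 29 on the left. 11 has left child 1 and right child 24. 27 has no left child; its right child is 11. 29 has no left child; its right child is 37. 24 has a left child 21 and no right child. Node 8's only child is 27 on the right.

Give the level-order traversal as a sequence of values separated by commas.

Level-order visits nodes level by level from the root, left to right within each level.
Level 0: 16
Level 1: 18, 31
Level 2: 36, 8, 9, 25
Level 3: 4, 27, 29, 2
Level 4: 11, 37
Level 5: 1, 24
Level 6: 21

16, 18, 31, 36, 8, 9, 25, 4, 27, 29, 2, 11, 37, 1, 24, 21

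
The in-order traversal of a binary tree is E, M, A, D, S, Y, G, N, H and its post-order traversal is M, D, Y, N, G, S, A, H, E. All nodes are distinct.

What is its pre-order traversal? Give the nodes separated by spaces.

E H A M S D G Y N

The last element of post-order is the root; it splits in-order into left and right subtrees.
Root E: left subtree has 0 nodes { }, right has 8 {M, A, D, S, Y, G, N, H}.
  Root H: left subtree has 7 nodes {M, A, D, S, Y, G, N}, right has 0 { }.
    Root A: left subtree has 1 node {M}, right has 5 {D, S, Y, G, N}.
      Root S: left subtree has 1 node {D}, right has 3 {Y, G, N}.
        Root G: left subtree has 1 node {Y}, right has 1 {N}.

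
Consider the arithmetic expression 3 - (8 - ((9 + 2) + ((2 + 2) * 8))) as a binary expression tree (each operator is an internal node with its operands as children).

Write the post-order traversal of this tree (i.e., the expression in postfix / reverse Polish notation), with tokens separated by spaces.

3 8 9 2 + 2 2 + 8 * + - -

Post-order on an expression tree gives postfix notation: for each operator, emit left operand, right operand, then the operator.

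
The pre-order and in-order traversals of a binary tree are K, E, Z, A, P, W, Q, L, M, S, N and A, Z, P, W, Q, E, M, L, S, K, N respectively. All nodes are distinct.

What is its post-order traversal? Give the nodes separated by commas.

The first element of pre-order is the root; it splits in-order into left and right subtrees.
Root K: left subtree has 9 nodes {A, Z, P, W, Q, E, M, L, S}, right has 1 {N}.
  Root E: left subtree has 5 nodes {A, Z, P, W, Q}, right has 3 {M, L, S}.
    Root Z: left subtree has 1 node {A}, right has 3 {P, W, Q}.
      Root P: left subtree has 0 nodes { }, right has 2 {W, Q}.
        Root W: left subtree has 0 nodes { }, right has 1 {Q}.
    Root L: left subtree has 1 node {M}, right has 1 {S}.

A, Q, W, P, Z, M, S, L, E, N, K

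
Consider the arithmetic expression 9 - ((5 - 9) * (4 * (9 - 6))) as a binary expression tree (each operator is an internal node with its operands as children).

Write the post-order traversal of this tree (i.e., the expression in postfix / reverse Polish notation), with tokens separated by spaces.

9 5 9 - 4 9 6 - * * -

Post-order on an expression tree gives postfix notation: for each operator, emit left operand, right operand, then the operator.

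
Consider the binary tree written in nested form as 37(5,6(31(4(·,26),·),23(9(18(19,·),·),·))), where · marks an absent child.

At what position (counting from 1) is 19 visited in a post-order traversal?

Post-order visits the left subtree, then the right subtree, then the node.
At 37: go left to 5.
  5 is a leaf — visit 5.
At 37: go right to 6.
  At 6: go left to 31.
    At 31: go left to 4.
      At 4: no left child.
      At 4: go right to 26.
        26 is a leaf — visit 26.
      Visit 4.
    At 31: no right child.
    Visit 31.
  At 6: go right to 23.
    At 23: go left to 9.
      At 9: go left to 18.
        At 18: go left to 19.
          19 is a leaf — visit 19.
        At 18: no right child.
        Visit 18.
      At 9: no right child.
      Visit 9.
    At 23: no right child.
    Visit 23.
  Visit 6.
Visit 37.
Full post-order sequence: 5, 26, 4, 31, 19, 18, 9, 23, 6, 37.

5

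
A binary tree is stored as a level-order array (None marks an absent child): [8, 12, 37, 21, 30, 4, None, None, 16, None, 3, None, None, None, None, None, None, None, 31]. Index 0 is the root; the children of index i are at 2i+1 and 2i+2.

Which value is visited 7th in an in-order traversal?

In-order visits the left subtree, then the node, then the right subtree.
At 8: go left to 12.
  At 12: go left to 21.
    At 21: no left child.
    Visit 21.
    At 21: go right to 16.
      At 16: no left child.
      Visit 16.
      At 16: go right to 31.
        31 is a leaf — visit 31.
  Visit 12.
  At 12: go right to 30.
    At 30: no left child.
    Visit 30.
    At 30: go right to 3.
      3 is a leaf — visit 3.
Visit 8.
At 8: go right to 37.
  At 37: go left to 4.
    4 is a leaf — visit 4.
  Visit 37.
  At 37: no right child.
Full in-order sequence: 21, 16, 31, 12, 30, 3, 8, 4, 37.

8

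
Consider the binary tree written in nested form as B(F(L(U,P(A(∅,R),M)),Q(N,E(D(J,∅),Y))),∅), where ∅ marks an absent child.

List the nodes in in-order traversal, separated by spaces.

In-order visits the left subtree, then the node, then the right subtree.
At B: go left to F.
  At F: go left to L.
    At L: go left to U.
      U is a leaf — visit U.
    Visit L.
    At L: go right to P.
      At P: go left to A.
        At A: no left child.
        Visit A.
        At A: go right to R.
          R is a leaf — visit R.
      Visit P.
      At P: go right to M.
        M is a leaf — visit M.
  Visit F.
  At F: go right to Q.
    At Q: go left to N.
      N is a leaf — visit N.
    Visit Q.
    At Q: go right to E.
      At E: go left to D.
        At D: go left to J.
          J is a leaf — visit J.
        Visit D.
        At D: no right child.
      Visit E.
      At E: go right to Y.
        Y is a leaf — visit Y.
Visit B.
At B: no right child.

U L A R P M F N Q J D E Y B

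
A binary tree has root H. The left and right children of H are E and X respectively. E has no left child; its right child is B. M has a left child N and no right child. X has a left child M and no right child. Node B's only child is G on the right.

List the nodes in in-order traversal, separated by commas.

E, B, G, H, N, M, X

In-order visits the left subtree, then the node, then the right subtree.
At H: go left to E.
  At E: no left child.
  Visit E.
  At E: go right to B.
    At B: no left child.
    Visit B.
    At B: go right to G.
      G is a leaf — visit G.
Visit H.
At H: go right to X.
  At X: go left to M.
    At M: go left to N.
      N is a leaf — visit N.
    Visit M.
    At M: no right child.
  Visit X.
  At X: no right child.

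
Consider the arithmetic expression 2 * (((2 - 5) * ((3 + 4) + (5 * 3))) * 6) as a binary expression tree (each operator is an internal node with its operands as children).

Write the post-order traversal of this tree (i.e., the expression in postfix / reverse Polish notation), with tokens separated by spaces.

Post-order on an expression tree gives postfix notation: for each operator, emit left operand, right operand, then the operator.

2 2 5 - 3 4 + 5 3 * + * 6 * *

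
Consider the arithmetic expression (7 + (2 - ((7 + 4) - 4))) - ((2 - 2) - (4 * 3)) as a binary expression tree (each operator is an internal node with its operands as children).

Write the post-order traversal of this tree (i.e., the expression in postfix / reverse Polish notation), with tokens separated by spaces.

7 2 7 4 + 4 - - + 2 2 - 4 3 * - -

Post-order on an expression tree gives postfix notation: for each operator, emit left operand, right operand, then the operator.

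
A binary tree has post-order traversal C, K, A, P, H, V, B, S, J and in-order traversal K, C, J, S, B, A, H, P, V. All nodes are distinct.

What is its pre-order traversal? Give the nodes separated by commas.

J, K, C, S, B, V, H, A, P

The last element of post-order is the root; it splits in-order into left and right subtrees.
Root J: left subtree has 2 nodes {K, C}, right has 6 {S, B, A, H, P, V}.
  Root K: left subtree has 0 nodes { }, right has 1 {C}.
  Root S: left subtree has 0 nodes { }, right has 5 {B, A, H, P, V}.
    Root B: left subtree has 0 nodes { }, right has 4 {A, H, P, V}.
      Root V: left subtree has 3 nodes {A, H, P}, right has 0 { }.
        Root H: left subtree has 1 node {A}, right has 1 {P}.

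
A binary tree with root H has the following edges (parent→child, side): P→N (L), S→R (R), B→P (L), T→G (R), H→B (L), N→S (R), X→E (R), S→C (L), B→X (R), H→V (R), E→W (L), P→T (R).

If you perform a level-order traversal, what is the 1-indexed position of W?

11

Level-order visits nodes level by level from the root, left to right within each level.
Level 0: H
Level 1: B, V
Level 2: P, X
Level 3: N, T, E
Level 4: S, G, W
Level 5: C, R
Full level-order sequence: H, B, V, P, X, N, T, E, S, G, W, C, R.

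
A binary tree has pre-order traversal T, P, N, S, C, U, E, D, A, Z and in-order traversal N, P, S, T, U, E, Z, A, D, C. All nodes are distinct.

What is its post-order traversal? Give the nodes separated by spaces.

N S P Z A D E U C T

The first element of pre-order is the root; it splits in-order into left and right subtrees.
Root T: left subtree has 3 nodes {N, P, S}, right has 6 {U, E, Z, A, D, C}.
  Root P: left subtree has 1 node {N}, right has 1 {S}.
  Root C: left subtree has 5 nodes {U, E, Z, A, D}, right has 0 { }.
    Root U: left subtree has 0 nodes { }, right has 4 {E, Z, A, D}.
      Root E: left subtree has 0 nodes { }, right has 3 {Z, A, D}.
        Root D: left subtree has 2 nodes {Z, A}, right has 0 { }.
          Root A: left subtree has 1 node {Z}, right has 0 { }.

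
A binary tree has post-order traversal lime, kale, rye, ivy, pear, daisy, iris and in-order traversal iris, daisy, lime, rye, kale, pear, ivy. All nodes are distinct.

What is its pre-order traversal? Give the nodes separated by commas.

iris, daisy, pear, rye, lime, kale, ivy

The last element of post-order is the root; it splits in-order into left and right subtrees.
Root iris: left subtree has 0 nodes { }, right has 6 {daisy, lime, rye, kale, pear, ivy}.
  Root daisy: left subtree has 0 nodes { }, right has 5 {lime, rye, kale, pear, ivy}.
    Root pear: left subtree has 3 nodes {lime, rye, kale}, right has 1 {ivy}.
      Root rye: left subtree has 1 node {lime}, right has 1 {kale}.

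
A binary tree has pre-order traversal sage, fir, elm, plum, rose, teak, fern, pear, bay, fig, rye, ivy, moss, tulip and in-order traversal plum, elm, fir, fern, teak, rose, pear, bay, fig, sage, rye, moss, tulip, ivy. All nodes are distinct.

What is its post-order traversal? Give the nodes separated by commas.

plum, elm, fern, teak, fig, bay, pear, rose, fir, tulip, moss, ivy, rye, sage

The first element of pre-order is the root; it splits in-order into left and right subtrees.
Root sage: left subtree has 9 nodes {plum, elm, fir, fern, teak, rose, pear, bay, fig}, right has 4 {rye, moss, tulip, ivy}.
  Root fir: left subtree has 2 nodes {plum, elm}, right has 6 {fern, teak, rose, pear, bay, fig}.
    Root elm: left subtree has 1 node {plum}, right has 0 { }.
    Root rose: left subtree has 2 nodes {fern, teak}, right has 3 {pear, bay, fig}.
      Root teak: left subtree has 1 node {fern}, right has 0 { }.
      Root pear: left subtree has 0 nodes { }, right has 2 {bay, fig}.
        Root bay: left subtree has 0 nodes { }, right has 1 {fig}.
  Root rye: left subtree has 0 nodes { }, right has 3 {moss, tulip, ivy}.
    Root ivy: left subtree has 2 nodes {moss, tulip}, right has 0 { }.
      Root moss: left subtree has 0 nodes { }, right has 1 {tulip}.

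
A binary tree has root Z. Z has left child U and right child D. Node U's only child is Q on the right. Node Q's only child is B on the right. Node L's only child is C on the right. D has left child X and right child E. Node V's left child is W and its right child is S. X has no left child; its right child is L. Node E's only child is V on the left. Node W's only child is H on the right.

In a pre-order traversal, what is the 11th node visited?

Pre-order visits the node, then its left subtree, then its right subtree.
Visit Z.
At Z: go left to U.
  Visit U.
  At U: no left child.
  At U: go right to Q.
    Visit Q.
    At Q: no left child.
    At Q: go right to B.
      B is a leaf — visit B.
At Z: go right to D.
  Visit D.
  At D: go left to X.
    Visit X.
    At X: no left child.
    At X: go right to L.
      Visit L.
      At L: no left child.
      At L: go right to C.
        C is a leaf — visit C.
  At D: go right to E.
    Visit E.
    At E: go left to V.
      Visit V.
      At V: go left to W.
        Visit W.
        At W: no left child.
        At W: go right to H.
          H is a leaf — visit H.
      At V: go right to S.
        S is a leaf — visit S.
    At E: no right child.
Full pre-order sequence: Z, U, Q, B, D, X, L, C, E, V, W, H, S.

W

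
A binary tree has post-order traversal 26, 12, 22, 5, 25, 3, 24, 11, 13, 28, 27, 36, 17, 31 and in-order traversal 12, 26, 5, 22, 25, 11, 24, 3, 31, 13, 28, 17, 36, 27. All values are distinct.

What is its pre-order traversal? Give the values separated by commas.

31, 11, 25, 5, 12, 26, 22, 24, 3, 17, 28, 13, 36, 27

The last element of post-order is the root; it splits in-order into left and right subtrees.
Root 31: left subtree has 8 nodes {12, 26, 5, 22, 25, 11, 24, 3}, right has 5 {13, 28, 17, 36, 27}.
  Root 11: left subtree has 5 nodes {12, 26, 5, 22, 25}, right has 2 {24, 3}.
    Root 25: left subtree has 4 nodes {12, 26, 5, 22}, right has 0 { }.
      Root 5: left subtree has 2 nodes {12, 26}, right has 1 {22}.
        Root 12: left subtree has 0 nodes { }, right has 1 {26}.
    Root 24: left subtree has 0 nodes { }, right has 1 {3}.
  Root 17: left subtree has 2 nodes {13, 28}, right has 2 {36, 27}.
    Root 28: left subtree has 1 node {13}, right has 0 { }.
    Root 36: left subtree has 0 nodes { }, right has 1 {27}.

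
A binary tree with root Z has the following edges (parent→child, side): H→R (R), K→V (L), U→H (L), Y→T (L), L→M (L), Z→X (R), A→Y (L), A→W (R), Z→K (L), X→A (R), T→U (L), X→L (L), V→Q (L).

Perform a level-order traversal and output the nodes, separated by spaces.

Z K X V L A Q M Y W T U H R

Level-order visits nodes level by level from the root, left to right within each level.
Level 0: Z
Level 1: K, X
Level 2: V, L, A
Level 3: Q, M, Y, W
Level 4: T
Level 5: U
Level 6: H
Level 7: R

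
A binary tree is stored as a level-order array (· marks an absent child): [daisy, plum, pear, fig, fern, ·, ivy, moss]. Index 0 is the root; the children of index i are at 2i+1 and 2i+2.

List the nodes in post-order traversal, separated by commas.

Post-order visits the left subtree, then the right subtree, then the node.
At daisy: go left to plum.
  At plum: go left to fig.
    At fig: go left to moss.
      moss is a leaf — visit moss.
    At fig: no right child.
    Visit fig.
  At plum: go right to fern.
    fern is a leaf — visit fern.
  Visit plum.
At daisy: go right to pear.
  At pear: no left child.
  At pear: go right to ivy.
    ivy is a leaf — visit ivy.
  Visit pear.
Visit daisy.

moss, fig, fern, plum, ivy, pear, daisy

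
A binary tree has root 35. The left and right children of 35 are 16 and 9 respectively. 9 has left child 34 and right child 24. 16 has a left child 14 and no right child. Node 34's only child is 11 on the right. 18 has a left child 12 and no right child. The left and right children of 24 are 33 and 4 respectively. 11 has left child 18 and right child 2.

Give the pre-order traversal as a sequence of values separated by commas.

35, 16, 14, 9, 34, 11, 18, 12, 2, 24, 33, 4

Pre-order visits the node, then its left subtree, then its right subtree.
Visit 35.
At 35: go left to 16.
  Visit 16.
  At 16: go left to 14.
    14 is a leaf — visit 14.
  At 16: no right child.
At 35: go right to 9.
  Visit 9.
  At 9: go left to 34.
    Visit 34.
    At 34: no left child.
    At 34: go right to 11.
      Visit 11.
      At 11: go left to 18.
        Visit 18.
        At 18: go left to 12.
          12 is a leaf — visit 12.
        At 18: no right child.
      At 11: go right to 2.
        2 is a leaf — visit 2.
  At 9: go right to 24.
    Visit 24.
    At 24: go left to 33.
      33 is a leaf — visit 33.
    At 24: go right to 4.
      4 is a leaf — visit 4.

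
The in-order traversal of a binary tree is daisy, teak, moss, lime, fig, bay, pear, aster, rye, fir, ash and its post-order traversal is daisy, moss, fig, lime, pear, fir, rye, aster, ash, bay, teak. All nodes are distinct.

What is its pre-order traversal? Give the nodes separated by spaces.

teak daisy bay lime moss fig ash aster pear rye fir

The last element of post-order is the root; it splits in-order into left and right subtrees.
Root teak: left subtree has 1 node {daisy}, right has 9 {moss, lime, fig, bay, pear, aster, rye, fir, ash}.
  Root bay: left subtree has 3 nodes {moss, lime, fig}, right has 5 {pear, aster, rye, fir, ash}.
    Root lime: left subtree has 1 node {moss}, right has 1 {fig}.
    Root ash: left subtree has 4 nodes {pear, aster, rye, fir}, right has 0 { }.
      Root aster: left subtree has 1 node {pear}, right has 2 {rye, fir}.
        Root rye: left subtree has 0 nodes { }, right has 1 {fir}.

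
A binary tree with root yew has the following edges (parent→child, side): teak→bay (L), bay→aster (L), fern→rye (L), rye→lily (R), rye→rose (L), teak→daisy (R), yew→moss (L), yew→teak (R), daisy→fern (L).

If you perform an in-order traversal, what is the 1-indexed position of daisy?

10

In-order visits the left subtree, then the node, then the right subtree.
At yew: go left to moss.
  moss is a leaf — visit moss.
Visit yew.
At yew: go right to teak.
  At teak: go left to bay.
    At bay: go left to aster.
      aster is a leaf — visit aster.
    Visit bay.
    At bay: no right child.
  Visit teak.
  At teak: go right to daisy.
    At daisy: go left to fern.
      At fern: go left to rye.
        At rye: go left to rose.
          rose is a leaf — visit rose.
        Visit rye.
        At rye: go right to lily.
          lily is a leaf — visit lily.
      Visit fern.
      At fern: no right child.
    Visit daisy.
    At daisy: no right child.
Full in-order sequence: moss, yew, aster, bay, teak, rose, rye, lily, fern, daisy.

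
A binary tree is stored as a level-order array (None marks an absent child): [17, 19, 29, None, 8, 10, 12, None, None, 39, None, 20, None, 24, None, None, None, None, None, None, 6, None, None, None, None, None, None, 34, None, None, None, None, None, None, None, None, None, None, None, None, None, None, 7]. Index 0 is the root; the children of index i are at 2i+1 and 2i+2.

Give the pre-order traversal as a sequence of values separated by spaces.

Pre-order visits the node, then its left subtree, then its right subtree.
Visit 17.
At 17: go left to 19.
  Visit 19.
  At 19: no left child.
  At 19: go right to 8.
    Visit 8.
    At 8: go left to 39.
      Visit 39.
      At 39: no left child.
      At 39: go right to 6.
        Visit 6.
        At 6: no left child.
        At 6: go right to 7.
          7 is a leaf — visit 7.
    At 8: no right child.
At 17: go right to 29.
  Visit 29.
  At 29: go left to 10.
    Visit 10.
    At 10: go left to 20.
      20 is a leaf — visit 20.
    At 10: no right child.
  At 29: go right to 12.
    Visit 12.
    At 12: go left to 24.
      Visit 24.
      At 24: go left to 34.
        34 is a leaf — visit 34.
      At 24: no right child.
    At 12: no right child.

17 19 8 39 6 7 29 10 20 12 24 34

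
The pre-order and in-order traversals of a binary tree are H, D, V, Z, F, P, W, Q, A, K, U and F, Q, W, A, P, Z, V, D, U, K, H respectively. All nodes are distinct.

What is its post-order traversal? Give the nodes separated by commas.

Q, A, W, P, F, Z, V, U, K, D, H

The first element of pre-order is the root; it splits in-order into left and right subtrees.
Root H: left subtree has 10 nodes {F, Q, W, A, P, Z, V, D, U, K}, right has 0 { }.
  Root D: left subtree has 7 nodes {F, Q, W, A, P, Z, V}, right has 2 {U, K}.
    Root V: left subtree has 6 nodes {F, Q, W, A, P, Z}, right has 0 { }.
      Root Z: left subtree has 5 nodes {F, Q, W, A, P}, right has 0 { }.
        Root F: left subtree has 0 nodes { }, right has 4 {Q, W, A, P}.
          Root P: left subtree has 3 nodes {Q, W, A}, right has 0 { }.
            Root W: left subtree has 1 node {Q}, right has 1 {A}.
    Root K: left subtree has 1 node {U}, right has 0 { }.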